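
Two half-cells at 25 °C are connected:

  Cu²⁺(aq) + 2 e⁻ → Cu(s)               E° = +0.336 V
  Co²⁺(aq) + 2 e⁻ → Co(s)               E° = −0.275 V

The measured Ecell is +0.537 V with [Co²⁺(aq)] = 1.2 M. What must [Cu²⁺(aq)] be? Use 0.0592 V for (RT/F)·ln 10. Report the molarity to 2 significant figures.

0.0038 M

With Cu²⁺/Cu at the cathode and Co²⁺/Co at the anode, E°cell = +0.336 − (−0.275) = +0.611 V (n = 2).
From the Nernst equation, log Q = n(E° − E)/0.0592 = 2·(+0.611 − (+0.537))/0.0592 = 2.500.
Balancing electrons gives Cu²⁺(aq) + Co(s) → Cu(s) + Co²⁺(aq); thus Q = [Co²⁺(aq)] / [Cu²⁺(aq)].
Substituting the known concentrations and solving, log [Cu²⁺(aq)] = −2.421 and [Cu²⁺(aq)] = 0.0038 M.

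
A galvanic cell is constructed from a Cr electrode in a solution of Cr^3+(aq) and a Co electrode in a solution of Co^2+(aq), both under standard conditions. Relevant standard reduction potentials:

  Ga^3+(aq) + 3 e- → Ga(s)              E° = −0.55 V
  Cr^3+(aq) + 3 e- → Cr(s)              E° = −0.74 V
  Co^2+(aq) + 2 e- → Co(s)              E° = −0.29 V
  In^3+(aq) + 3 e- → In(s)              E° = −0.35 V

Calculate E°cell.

+0.45 V

Of the two couples in this cell, the one with the more positive reduction potential is reduced at the cathode: here that is Co²⁺/Co (−0.29 V); Cr³⁺/Cr (−0.74 V) is the anode.
E°cell = E°(cathode) − E°(anode) = −0.29 − (−0.74) = +0.45 V.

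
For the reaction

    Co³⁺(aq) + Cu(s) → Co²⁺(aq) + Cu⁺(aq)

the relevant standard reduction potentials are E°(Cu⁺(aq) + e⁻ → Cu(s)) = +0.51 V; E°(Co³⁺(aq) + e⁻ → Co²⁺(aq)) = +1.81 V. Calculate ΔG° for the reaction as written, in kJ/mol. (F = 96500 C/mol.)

−125 kJ/mol

In the reaction as written Co³⁺(aq) is reduced, so the Co³⁺/Co²⁺ couple is the cathode and Cu⁺/Cu is the anode.
E°cell = +1.81 − (+0.51) = +1.30 V; balancing electrons gives n = 1.
ΔG° = −nFE°cell = −(1)(96500)(+1.30) J/mol = −125 kJ/mol.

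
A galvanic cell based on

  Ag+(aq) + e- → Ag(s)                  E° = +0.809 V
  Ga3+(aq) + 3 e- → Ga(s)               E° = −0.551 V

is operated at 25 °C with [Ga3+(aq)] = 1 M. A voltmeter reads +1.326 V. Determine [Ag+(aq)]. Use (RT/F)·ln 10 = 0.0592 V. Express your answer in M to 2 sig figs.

The Ag⁺/Ag couple has the larger reduction potential, so it is the cathode: E°cell = +0.809 − (−0.551) = +1.360 V and n = 3.
Since E = E° − (0.0592/n)·log Q, log Q = n(E° − E)/0.0592 = 1.723.
The balanced reaction is 3 Ag+(aq) + Ga(s) → 3 Ag(s) + Ga3+(aq), so Q = [Ga3+(aq)] / [Ag+(aq)]^3.
Substituting the known concentrations and solving, log [Ag+(aq)] = −0.574 and [Ag+(aq)] = 0.27 M.

0.27 M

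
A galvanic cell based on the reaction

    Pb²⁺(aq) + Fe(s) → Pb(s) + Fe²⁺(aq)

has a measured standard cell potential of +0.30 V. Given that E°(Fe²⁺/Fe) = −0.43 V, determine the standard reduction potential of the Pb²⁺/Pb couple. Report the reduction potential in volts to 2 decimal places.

−0.13 V

In the reaction as written the Pb²⁺/Pb couple is reduced (cathode) and Fe²⁺/Fe is oxidized (anode), so E°cell = E°(Pb²⁺/Pb) − E°(Fe²⁺/Fe).
E°(Pb²⁺/Pb) = E°cell + E°(anode) = +0.30 + (−0.43) = −0.13 V.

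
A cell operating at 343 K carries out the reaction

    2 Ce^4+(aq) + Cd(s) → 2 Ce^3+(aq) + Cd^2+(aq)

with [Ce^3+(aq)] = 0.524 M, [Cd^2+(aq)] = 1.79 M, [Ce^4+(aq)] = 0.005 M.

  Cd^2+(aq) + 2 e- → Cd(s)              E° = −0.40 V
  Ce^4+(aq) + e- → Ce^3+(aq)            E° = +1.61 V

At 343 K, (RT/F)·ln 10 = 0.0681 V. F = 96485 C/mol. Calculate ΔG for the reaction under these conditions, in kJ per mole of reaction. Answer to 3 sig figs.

E°cell = +1.61 − (−0.40) = +2.01 V; the balanced reaction transfers n = 2 electrons.
The reaction quotient is ([Ce^3+(aq)]^2·[Cd^2+(aq)]) / [Ce^4+(aq)]^2 = 1.97×10^4; by Nernst, E = +2.01 − (0.0681/2)(4.294) = +1.8638 V.
Then ΔG = −nFE = −2 × 96485 × +1.8638 J/mol = −360 kJ/mol.

−360 kJ/mol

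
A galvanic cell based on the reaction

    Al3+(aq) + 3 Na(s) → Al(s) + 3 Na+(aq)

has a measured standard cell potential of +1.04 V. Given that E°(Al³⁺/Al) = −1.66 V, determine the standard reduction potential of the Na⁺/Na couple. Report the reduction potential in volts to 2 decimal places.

In the reaction as written the Al³⁺/Al couple is reduced (cathode) and Na⁺/Na is oxidized (anode), so E°cell = E°(Al³⁺/Al) − E°(Na⁺/Na).
E°(Na⁺/Na) = E°(cathode) − E°cell = −1.66 − (+1.04) = −2.70 V.

−2.70 V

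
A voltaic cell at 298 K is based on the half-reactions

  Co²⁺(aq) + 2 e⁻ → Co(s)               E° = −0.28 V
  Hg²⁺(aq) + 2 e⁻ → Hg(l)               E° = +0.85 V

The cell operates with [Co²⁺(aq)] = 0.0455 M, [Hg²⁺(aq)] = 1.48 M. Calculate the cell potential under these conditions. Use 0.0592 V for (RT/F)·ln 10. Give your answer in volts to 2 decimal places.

+1.17 V

Since E°(Hg²⁺/Hg) > E°(Co²⁺/Co), Hg²⁺/Hg serves as the cathode.
The standard potential is +0.85 − (−0.28) = +1.13 V and the balanced reaction transfers n = 2 electrons.
The balanced reaction is Hg²⁺(aq) + Co(s) → Hg(l) + Co²⁺(aq), so Q = [Co²⁺(aq)] / [Hg²⁺(aq)] = 0.0307 and log Q = −1.512.
Applying E = E° − (RT ln10/nF)·log Q gives +1.13 − (0.0592/2)(−1.512) = +1.17 V.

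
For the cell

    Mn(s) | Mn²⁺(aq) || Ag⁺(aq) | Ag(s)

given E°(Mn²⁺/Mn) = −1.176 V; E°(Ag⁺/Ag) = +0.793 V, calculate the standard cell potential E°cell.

+1.969 V

By convention the left-hand electrode in cell notation is the anode (oxidation) and the right-hand electrode is the cathode (reduction).
E°cell = E°(right) − E°(left) = +0.793 − (−1.176) = +1.969 V.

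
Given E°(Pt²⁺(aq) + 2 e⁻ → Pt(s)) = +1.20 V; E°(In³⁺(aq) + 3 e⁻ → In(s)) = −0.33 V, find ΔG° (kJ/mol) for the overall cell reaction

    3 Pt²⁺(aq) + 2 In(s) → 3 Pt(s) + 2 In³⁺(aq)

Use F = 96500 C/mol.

−886 kJ/mol

In the reaction as written Pt²⁺(aq) is reduced, so the Pt²⁺/Pt couple is the cathode and In³⁺/In is the anode.
E°cell = +1.20 − (−0.33) = +1.53 V; balancing electrons gives n = 6.
ΔG° = −nFE°cell = −(6)(96500)(+1.53) J/mol = −886 kJ/mol.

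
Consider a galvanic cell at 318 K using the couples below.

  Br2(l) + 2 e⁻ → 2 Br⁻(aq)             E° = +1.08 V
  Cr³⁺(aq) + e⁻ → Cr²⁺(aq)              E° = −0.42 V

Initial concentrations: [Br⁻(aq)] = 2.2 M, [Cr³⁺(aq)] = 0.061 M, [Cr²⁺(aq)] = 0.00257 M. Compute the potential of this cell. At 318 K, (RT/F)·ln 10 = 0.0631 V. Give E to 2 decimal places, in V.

Since E°(Br₂/Br⁻) > E°(Cr³⁺/Cr²⁺), Br₂/Br⁻ serves as the cathode.
E°cell = +1.08 − (−0.42) = +1.50 V, with n = 2 electrons transferred.
The balanced reaction is Br2(l) + 2 Cr²⁺(aq) → 2 Br⁻(aq) + 2 Cr³⁺(aq), so Q = ([Br⁻(aq)]^2·[Cr³⁺(aq)]^2) / [Cr²⁺(aq)]^2 = 2.73×10^3 and log Q = 3.436.
E = E° − (0.0631/n)·log Q = +1.50 − (0.0631/2)(3.436) = +1.39 V.

+1.39 V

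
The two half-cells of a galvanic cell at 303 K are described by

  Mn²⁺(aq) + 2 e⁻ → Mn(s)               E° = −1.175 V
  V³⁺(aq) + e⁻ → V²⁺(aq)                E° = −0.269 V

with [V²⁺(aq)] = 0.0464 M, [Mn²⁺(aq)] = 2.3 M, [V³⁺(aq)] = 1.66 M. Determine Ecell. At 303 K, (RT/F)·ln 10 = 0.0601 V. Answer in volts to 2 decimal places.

Since E°(V³⁺/V²⁺) > E°(Mn²⁺/Mn), V³⁺/V²⁺ serves as the cathode.
The standard potential is −0.269 − (−1.175) = +0.906 V and the balanced reaction transfers n = 2 electrons.
Balancing gives 2 V³⁺(aq) + Mn(s) → 2 V²⁺(aq) + Mn²⁺(aq); hence Q = ([V²⁺(aq)]^2·[Mn²⁺(aq)]) / [V³⁺(aq)]^2 = 0.0018 (log Q = −2.745).
E = E° − (0.0601/n)·log Q = +0.906 − (0.0601/2)(−2.745) = +0.99 V.

+0.99 V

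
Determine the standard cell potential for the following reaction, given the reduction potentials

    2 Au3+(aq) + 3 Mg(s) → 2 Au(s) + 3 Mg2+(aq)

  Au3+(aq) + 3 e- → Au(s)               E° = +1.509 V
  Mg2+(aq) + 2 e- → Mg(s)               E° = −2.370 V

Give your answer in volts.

In the reaction as written, Au3+(aq) is reduced (cathode) and Mg2+(aq) is produced by oxidation at the anode.
E°cell = E°(cathode) − E°(anode) = +1.509 − (−2.370) = +3.879 V.
The positive value indicates the reaction is spontaneous as written.

+3.879 V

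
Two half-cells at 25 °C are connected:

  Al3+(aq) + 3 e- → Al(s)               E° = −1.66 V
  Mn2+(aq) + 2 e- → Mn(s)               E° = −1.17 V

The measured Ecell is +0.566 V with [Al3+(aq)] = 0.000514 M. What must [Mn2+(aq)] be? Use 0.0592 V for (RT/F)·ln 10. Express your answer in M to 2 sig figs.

Mn²⁺/Mn is the cathode (higher E°); E°cell = −1.17 − (−1.66) = +0.49 V with n = 6.
Since E = E° − (0.0592/n)·log Q, log Q = n(E° − E)/0.0592 = −7.703.
The balanced reaction is 3 Mn2+(aq) + 2 Al(s) → 3 Mn(s) + 2 Al3+(aq), so Q = [Al3+(aq)]^2 / [Mn2+(aq)]^3.
Substituting the known concentrations and solving, log [Mn2+(aq)] = 0.375 and [Mn2+(aq)] = 2.4 M.

2.4 M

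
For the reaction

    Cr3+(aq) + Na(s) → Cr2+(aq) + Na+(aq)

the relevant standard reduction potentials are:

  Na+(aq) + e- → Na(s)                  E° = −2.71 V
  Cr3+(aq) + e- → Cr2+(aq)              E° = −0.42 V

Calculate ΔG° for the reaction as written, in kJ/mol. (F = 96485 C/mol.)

−221 kJ/mol

In the reaction as written Cr3+(aq) is reduced, so the Cr³⁺/Cr²⁺ couple is the cathode and Na⁺/Na is the anode.
E°cell = −0.42 − (−2.71) = +2.29 V; balancing electrons gives n = 1.
ΔG° = −nFE°cell = −(1)(96485)(+2.29) J/mol = −221 kJ/mol.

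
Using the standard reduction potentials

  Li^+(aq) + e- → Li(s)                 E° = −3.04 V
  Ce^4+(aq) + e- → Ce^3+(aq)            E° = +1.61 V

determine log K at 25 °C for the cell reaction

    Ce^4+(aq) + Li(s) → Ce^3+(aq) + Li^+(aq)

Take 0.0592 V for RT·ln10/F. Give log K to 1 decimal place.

log K = 78.5

The Ce⁴⁺/Ce³⁺ couple is reduced (cathode); E°cell = +1.61 − (−3.04) = +4.65 V with n = 1.
At equilibrium E = 0, so log K = nE°cell / 0.0592 = (1)(+4.65) / 0.0592 = 78.5.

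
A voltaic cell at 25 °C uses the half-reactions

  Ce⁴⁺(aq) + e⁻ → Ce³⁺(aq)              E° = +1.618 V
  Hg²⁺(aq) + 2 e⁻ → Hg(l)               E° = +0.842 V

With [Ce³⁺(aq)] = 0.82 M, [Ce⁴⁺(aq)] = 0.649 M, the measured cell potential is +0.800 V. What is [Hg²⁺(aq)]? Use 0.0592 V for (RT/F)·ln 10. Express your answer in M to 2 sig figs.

Ce⁴⁺/Ce³⁺ is the cathode (higher E°); E°cell = +1.618 − (+0.842) = +0.776 V with n = 2.
Since E = E° − (0.0592/n)·log Q, log Q = n(E° − E)/0.0592 = −0.811.
Balancing electrons gives 2 Ce⁴⁺(aq) + Hg(l) → 2 Ce³⁺(aq) + Hg²⁺(aq); thus Q = ([Ce³⁺(aq)]^2·[Hg²⁺(aq)]) / [Ce⁴⁺(aq)]^2.
Substituting the known concentrations and solving, log [Hg²⁺(aq)] = −1.014 and [Hg²⁺(aq)] = 0.097 M.

0.097 M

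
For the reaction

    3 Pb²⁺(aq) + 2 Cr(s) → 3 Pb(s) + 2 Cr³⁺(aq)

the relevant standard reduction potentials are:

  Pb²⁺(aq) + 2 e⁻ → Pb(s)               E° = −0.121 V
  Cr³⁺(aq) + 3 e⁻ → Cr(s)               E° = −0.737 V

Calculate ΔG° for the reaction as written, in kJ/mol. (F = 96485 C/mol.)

−357 kJ/mol

In the reaction as written Pb²⁺(aq) is reduced, so the Pb²⁺/Pb couple is the cathode and Cr³⁺/Cr is the anode.
E°cell = −0.121 − (−0.737) = +0.616 V; balancing electrons gives n = 6.
ΔG° = −nFE°cell = −(6)(96485)(+0.616) J/mol = −357 kJ/mol.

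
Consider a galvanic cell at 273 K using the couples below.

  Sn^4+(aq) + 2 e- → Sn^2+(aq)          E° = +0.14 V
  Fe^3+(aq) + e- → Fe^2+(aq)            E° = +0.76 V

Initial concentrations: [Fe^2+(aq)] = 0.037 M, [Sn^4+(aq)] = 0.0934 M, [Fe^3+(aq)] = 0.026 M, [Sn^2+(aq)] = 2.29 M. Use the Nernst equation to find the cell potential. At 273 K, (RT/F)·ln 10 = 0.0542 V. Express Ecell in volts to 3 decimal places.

+0.649 V

The Fe³⁺/Fe²⁺ couple has the more positive E°, so it is the cathode; Sn⁴⁺/Sn²⁺ is the anode.
E°cell = E°cat − E°an = +0.76 − (+0.14) = +0.62 V; n = 2.
Balancing gives 2 Fe^3+(aq) + Sn^2+(aq) → 2 Fe^2+(aq) + Sn^4+(aq); hence Q = ([Fe^2+(aq)]^2·[Sn^4+(aq)]) / ([Fe^3+(aq)]^2·[Sn^2+(aq)]) = 0.0826 (log Q = −1.083).
E = E° − (0.0542/n)·log Q = +0.62 − (0.0542/2)(−1.083) = +0.649 V.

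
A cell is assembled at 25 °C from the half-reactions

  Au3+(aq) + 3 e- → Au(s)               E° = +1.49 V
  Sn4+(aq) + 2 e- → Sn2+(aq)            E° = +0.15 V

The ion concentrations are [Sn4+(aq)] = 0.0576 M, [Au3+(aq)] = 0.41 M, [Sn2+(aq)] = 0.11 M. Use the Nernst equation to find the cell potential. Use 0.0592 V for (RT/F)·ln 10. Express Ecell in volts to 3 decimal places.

+1.341 V

The Au³⁺/Au couple has the more positive E°, so it is the cathode; Sn⁴⁺/Sn²⁺ is the anode.
E°cell = E°cat − E°an = +1.49 − (+0.15) = +1.34 V; n = 6.
For the overall reaction 2 Au3+(aq) + 3 Sn2+(aq) → 2 Au(s) + 3 Sn4+(aq), Q = [Sn4+(aq)]^3 / ([Au3+(aq)]^2·[Sn2+(aq)]^3) = 0.854, giving log Q = −0.068.
Applying E = E° − (RT ln10/nF)·log Q gives +1.34 − (0.0592/6)(−0.068) = +1.341 V.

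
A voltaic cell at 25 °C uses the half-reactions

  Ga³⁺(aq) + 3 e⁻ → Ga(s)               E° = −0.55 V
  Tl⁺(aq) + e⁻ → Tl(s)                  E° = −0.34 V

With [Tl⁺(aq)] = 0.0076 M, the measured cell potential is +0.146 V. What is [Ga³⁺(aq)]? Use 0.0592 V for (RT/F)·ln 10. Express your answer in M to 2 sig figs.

0.00077 M

Tl⁺/Tl is the cathode (higher E°); E°cell = −0.34 − (−0.55) = +0.21 V with n = 3.
Since E = E° − (0.0592/n)·log Q, log Q = n(E° − E)/0.0592 = 3.243.
Balancing electrons gives 3 Tl⁺(aq) + Ga(s) → 3 Tl(s) + Ga³⁺(aq); thus Q = [Ga³⁺(aq)] / [Tl⁺(aq)]^3.
Solving for the unknown gives log [Ga³⁺(aq)] = −3.115, so [Ga³⁺(aq)] ≈ 0.00077 M.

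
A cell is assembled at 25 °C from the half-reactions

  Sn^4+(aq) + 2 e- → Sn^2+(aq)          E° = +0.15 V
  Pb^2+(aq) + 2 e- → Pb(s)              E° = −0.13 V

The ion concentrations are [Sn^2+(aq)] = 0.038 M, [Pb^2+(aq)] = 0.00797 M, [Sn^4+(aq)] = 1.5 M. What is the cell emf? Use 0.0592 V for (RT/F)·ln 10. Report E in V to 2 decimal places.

The Sn⁴⁺/Sn²⁺ couple has the more positive E°, so it is the cathode; Pb²⁺/Pb is the anode.
E°cell = E°cat − E°an = +0.15 − (−0.13) = +0.28 V; n = 2.
The balanced reaction is Sn^4+(aq) + Pb(s) → Sn^2+(aq) + Pb^2+(aq), so Q = ([Sn^2+(aq)]·[Pb^2+(aq)]) / [Sn^4+(aq)] = 0.000202 and log Q = −3.695.
E = E° − (0.0592/n)·log Q = +0.28 − (0.0592/2)(−3.695) = +0.39 V.

+0.39 V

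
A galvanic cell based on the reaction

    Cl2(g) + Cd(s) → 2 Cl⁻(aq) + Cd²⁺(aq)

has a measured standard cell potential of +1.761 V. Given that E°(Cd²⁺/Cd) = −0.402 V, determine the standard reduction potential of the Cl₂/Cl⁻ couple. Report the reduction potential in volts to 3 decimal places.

In the reaction as written the Cl₂/Cl⁻ couple is reduced (cathode) and Cd²⁺/Cd is oxidized (anode), so E°cell = E°(Cl₂/Cl⁻) − E°(Cd²⁺/Cd).
E°(Cl₂/Cl⁻) = E°cell + E°(anode) = +1.761 + (−0.402) = +1.359 V.

+1.359 V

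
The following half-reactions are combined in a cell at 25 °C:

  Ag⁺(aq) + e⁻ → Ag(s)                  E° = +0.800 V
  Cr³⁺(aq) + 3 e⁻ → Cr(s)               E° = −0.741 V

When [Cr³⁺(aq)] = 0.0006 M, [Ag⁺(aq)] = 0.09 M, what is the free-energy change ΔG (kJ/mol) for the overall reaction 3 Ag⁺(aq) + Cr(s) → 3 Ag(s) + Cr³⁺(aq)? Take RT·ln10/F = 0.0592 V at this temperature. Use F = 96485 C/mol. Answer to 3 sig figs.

−447 kJ/mol

E°cell = +0.800 − (−0.741) = +1.541 V; the balanced reaction transfers n = 3 electrons.
The reaction quotient is [Cr³⁺(aq)] / [Ag⁺(aq)]^3 = 0.823; by Nernst, E = +1.541 − (0.0592/3)(−0.085) = +1.5427 V.
Then ΔG = −nFE = −3 × 96485 × +1.5427 J/mol = −447 kJ/mol.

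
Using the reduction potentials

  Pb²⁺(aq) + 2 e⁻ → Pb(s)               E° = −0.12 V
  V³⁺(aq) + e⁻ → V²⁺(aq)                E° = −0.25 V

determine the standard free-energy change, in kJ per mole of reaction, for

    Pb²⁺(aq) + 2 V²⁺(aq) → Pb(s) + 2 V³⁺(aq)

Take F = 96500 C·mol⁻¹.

In the reaction as written Pb²⁺(aq) is reduced, so the Pb²⁺/Pb couple is the cathode and V³⁺/V²⁺ is the anode.
E°cell = −0.12 − (−0.25) = +0.13 V; balancing electrons gives n = 2.
ΔG° = −nFE°cell = −(2)(96500)(+0.13) J/mol = −25.1 kJ/mol.

−25.1 kJ/mol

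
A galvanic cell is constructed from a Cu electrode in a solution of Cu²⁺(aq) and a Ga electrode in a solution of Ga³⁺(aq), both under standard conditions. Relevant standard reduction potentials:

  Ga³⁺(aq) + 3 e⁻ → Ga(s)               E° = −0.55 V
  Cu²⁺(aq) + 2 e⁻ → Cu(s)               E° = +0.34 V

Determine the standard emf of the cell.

Of the two couples in this cell, the one with the more positive reduction potential is reduced at the cathode: here that is Cu²⁺/Cu (+0.34 V); Ga³⁺/Ga (−0.55 V) is the anode.
E°cell = E°(cathode) − E°(anode) = +0.34 − (−0.55) = +0.89 V.

+0.89 V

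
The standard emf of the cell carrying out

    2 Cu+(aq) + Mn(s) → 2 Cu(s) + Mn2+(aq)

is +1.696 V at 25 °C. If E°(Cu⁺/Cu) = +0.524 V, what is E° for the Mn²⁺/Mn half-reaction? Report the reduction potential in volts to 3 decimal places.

−1.172 V

In the reaction as written the Cu⁺/Cu couple is reduced (cathode) and Mn²⁺/Mn is oxidized (anode), so E°cell = E°(Cu⁺/Cu) − E°(Mn²⁺/Mn).
E°(Mn²⁺/Mn) = E°(cathode) − E°cell = +0.524 − (+1.696) = −1.172 V.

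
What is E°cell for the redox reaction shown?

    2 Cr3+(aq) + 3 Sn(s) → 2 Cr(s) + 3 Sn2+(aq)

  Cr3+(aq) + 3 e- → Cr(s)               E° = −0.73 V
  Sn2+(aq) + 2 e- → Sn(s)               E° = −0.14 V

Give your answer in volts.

Cr3+(aq) gains electrons, so the Cr³⁺/Cr couple is the cathode; the Sn²⁺/Sn couple is the anode.
E°cell = E°(cathode) − E°(anode) = −0.73 − (−0.14) = −0.59 V.

−0.59 V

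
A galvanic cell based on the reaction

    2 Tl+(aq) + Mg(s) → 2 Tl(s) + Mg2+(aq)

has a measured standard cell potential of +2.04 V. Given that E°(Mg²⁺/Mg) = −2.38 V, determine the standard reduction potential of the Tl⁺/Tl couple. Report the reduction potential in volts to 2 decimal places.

In the reaction as written the Tl⁺/Tl couple is reduced (cathode) and Mg²⁺/Mg is oxidized (anode), so E°cell = E°(Tl⁺/Tl) − E°(Mg²⁺/Mg).
E°(Tl⁺/Tl) = E°cell + E°(anode) = +2.04 + (−2.38) = −0.34 V.

−0.34 V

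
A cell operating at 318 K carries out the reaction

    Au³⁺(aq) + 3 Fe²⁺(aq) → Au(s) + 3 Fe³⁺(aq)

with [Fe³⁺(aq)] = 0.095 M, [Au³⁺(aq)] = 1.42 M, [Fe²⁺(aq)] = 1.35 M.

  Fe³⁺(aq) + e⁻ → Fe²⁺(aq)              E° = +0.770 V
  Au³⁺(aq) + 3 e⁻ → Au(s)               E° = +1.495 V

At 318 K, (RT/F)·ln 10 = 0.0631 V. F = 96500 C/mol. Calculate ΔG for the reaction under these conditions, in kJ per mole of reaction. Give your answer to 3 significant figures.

−232 kJ/mol

The standard cell potential is +1.495 − (+0.770) = +0.725 V, with n = 3 electrons in the balanced equation.
Here Q = [Fe³⁺(aq)]^3 / ([Au³⁺(aq)]·[Fe²⁺(aq)]^3) = 0.000245 (log Q = −3.610), giving E = +0.725 − (0.0631/3)·(−3.610) = +0.8009 V.
ΔG = −nFE = −(3)(96500)(+0.8009) J/mol = −232 kJ/mol.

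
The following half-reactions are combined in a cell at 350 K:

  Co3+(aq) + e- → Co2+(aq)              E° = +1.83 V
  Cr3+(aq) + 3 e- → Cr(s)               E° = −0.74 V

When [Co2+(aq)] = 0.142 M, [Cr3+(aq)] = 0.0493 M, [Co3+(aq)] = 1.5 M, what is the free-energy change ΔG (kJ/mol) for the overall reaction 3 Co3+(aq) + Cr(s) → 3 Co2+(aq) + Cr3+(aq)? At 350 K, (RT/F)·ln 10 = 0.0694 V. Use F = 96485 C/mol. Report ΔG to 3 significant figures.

The standard cell potential is +1.83 − (−0.74) = +2.57 V, with n = 3 electrons in the balanced equation.
Q = ([Co2+(aq)]^3·[Cr3+(aq)]) / [Co3+(aq)]^3 = 4.18×10^−5, so log Q = −4.379 and E = +2.57 − (0.0694/3)(−4.379) = +2.6713 V.
Finally ΔG = −nFE = −(3)(96485 C/mol)(+2.6713 V) = −773 kJ/mol.

−773 kJ/mol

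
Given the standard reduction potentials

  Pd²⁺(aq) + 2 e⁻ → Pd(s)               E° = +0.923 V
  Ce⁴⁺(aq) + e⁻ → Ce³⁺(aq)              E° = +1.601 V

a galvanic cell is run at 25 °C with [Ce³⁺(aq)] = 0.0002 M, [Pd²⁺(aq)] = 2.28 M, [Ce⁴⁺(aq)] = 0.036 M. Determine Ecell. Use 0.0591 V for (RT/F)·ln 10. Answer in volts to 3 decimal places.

The Ce⁴⁺/Ce³⁺ couple has the more positive E°, so it is the cathode; Pd²⁺/Pd is the anode.
E°cell = E°cat − E°an = +1.601 − (+0.923) = +0.678 V; n = 2.
For the overall reaction 2 Ce⁴⁺(aq) + Pd(s) → 2 Ce³⁺(aq) + Pd²⁺(aq), Q = ([Ce³⁺(aq)]^2·[Pd²⁺(aq)]) / [Ce⁴⁺(aq)]^2 = 7.04×10^−5, giving log Q = −4.153.
Applying E = E° − (RT ln10/nF)·log Q gives +0.678 − (0.0591/2)(−4.153) = +0.801 V.

+0.801 V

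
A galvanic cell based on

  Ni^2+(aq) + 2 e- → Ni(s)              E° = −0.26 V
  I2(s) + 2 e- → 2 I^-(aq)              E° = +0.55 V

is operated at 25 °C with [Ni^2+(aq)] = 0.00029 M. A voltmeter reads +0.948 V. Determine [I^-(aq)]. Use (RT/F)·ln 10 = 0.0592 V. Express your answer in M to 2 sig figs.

The I₂/I⁻ couple has the larger reduction potential, so it is the cathode: E°cell = +0.55 − (−0.26) = +0.81 V and n = 2.
Since E = E° − (0.0592/n)·log Q, log Q = n(E° − E)/0.0592 = −4.662.
For I2(s) + Ni(s) → 2 I^-(aq) + Ni^2+(aq), the reaction quotient is Q = [I^-(aq)]^2·[Ni^2+(aq)].
Substituting the known concentrations and solving, log [I^-(aq)] = −0.562 and [I^-(aq)] = 0.27 M.

0.27 M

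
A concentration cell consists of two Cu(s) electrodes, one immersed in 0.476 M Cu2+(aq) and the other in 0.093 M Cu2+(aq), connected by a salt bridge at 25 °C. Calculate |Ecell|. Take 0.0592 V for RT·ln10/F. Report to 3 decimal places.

For a concentration cell E°cell = 0, since both electrodes use the same couple.
The compartment with the higher Cu2+(aq) concentration (0.476 M) acts as the cathode; ions are reduced there and produced at the dilute (0.093 M) anode.
With n = 2, Ecell = −(0.0592/2)·log([dilute]/[conc]) = −(0.0592/2)·log(0.093/0.476) = +0.021 V.

0.021 V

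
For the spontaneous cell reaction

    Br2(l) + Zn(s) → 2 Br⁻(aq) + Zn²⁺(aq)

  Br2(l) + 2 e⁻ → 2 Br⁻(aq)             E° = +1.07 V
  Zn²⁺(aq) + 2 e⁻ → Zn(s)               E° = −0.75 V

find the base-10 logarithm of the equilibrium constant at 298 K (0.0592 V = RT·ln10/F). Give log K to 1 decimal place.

log K = 61.5

The Br₂/Br⁻ couple is reduced (cathode); E°cell = +1.07 − (−0.75) = +1.82 V with n = 2.
At equilibrium E = 0, so log K = nE°cell / 0.0592 = (2)(+1.82) / 0.0592 = 61.5.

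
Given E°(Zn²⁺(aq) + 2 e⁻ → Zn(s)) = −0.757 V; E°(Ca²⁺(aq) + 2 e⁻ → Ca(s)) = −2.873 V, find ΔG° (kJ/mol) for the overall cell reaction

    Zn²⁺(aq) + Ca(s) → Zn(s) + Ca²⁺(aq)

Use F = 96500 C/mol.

In the reaction as written Zn²⁺(aq) is reduced, so the Zn²⁺/Zn couple is the cathode and Ca²⁺/Ca is the anode.
E°cell = −0.757 − (−2.873) = +2.116 V; balancing electrons gives n = 2.
ΔG° = −nFE°cell = −(2)(96500)(+2.116) J/mol = −408 kJ/mol.

−408 kJ/mol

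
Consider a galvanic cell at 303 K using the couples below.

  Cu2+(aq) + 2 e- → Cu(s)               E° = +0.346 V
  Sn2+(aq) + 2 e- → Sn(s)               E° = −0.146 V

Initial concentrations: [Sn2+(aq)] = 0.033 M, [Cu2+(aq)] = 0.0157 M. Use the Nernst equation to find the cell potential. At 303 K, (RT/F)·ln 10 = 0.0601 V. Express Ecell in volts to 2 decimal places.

The Cu²⁺/Cu couple has the more positive E°, so it is the cathode; Sn²⁺/Sn is the anode.
E°cell = +0.346 − (−0.146) = +0.492 V, with n = 2 electrons transferred.
Balancing gives Cu2+(aq) + Sn(s) → Cu(s) + Sn2+(aq); hence Q = [Sn2+(aq)] / [Cu2+(aq)] = 2.1 (log Q = 0.323).
Applying E = E° − (RT ln10/nF)·log Q gives +0.492 − (0.0601/2)(0.323) = +0.48 V.

+0.48 V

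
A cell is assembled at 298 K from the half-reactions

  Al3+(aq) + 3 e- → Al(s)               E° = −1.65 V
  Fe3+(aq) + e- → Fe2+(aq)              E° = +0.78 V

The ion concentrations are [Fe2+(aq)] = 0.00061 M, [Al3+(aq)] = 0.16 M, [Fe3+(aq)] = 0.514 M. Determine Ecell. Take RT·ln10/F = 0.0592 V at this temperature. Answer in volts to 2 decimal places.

Since E°(Fe³⁺/Fe²⁺) > E°(Al³⁺/Al), Fe³⁺/Fe²⁺ serves as the cathode.
The standard potential is +0.78 − (−1.65) = +2.43 V and the balanced reaction transfers n = 3 electrons.
For the overall reaction 3 Fe3+(aq) + Al(s) → 3 Fe2+(aq) + Al3+(aq), Q = ([Fe2+(aq)]^3·[Al3+(aq)]) / [Fe3+(aq)]^3 = 2.67×10^−10, giving log Q = −9.573.
By the Nernst equation, E = +2.43 − (0.0592/3)·(−9.573) = +2.62 V.

+2.62 V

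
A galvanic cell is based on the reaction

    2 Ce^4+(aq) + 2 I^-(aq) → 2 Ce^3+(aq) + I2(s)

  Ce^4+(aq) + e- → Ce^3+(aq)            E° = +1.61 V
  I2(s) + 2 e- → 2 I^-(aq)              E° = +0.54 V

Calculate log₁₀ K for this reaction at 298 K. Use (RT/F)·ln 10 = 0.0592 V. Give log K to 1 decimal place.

log K = 36.1

The Ce⁴⁺/Ce³⁺ couple is reduced (cathode); E°cell = +1.61 − (+0.54) = +1.07 V with n = 2.
At equilibrium E = 0, so log K = nE°cell / 0.0592 = (2)(+1.07) / 0.0592 = 36.1.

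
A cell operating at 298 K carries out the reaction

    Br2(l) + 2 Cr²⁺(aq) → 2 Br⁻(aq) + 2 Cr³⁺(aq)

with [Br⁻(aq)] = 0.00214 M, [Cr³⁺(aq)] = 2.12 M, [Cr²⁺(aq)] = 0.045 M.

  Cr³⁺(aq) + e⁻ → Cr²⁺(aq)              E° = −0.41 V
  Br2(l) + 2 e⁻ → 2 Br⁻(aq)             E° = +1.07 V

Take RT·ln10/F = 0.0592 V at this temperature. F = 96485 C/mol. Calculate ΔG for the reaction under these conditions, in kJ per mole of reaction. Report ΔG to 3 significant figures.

E°cell = +1.07 − (−0.41) = +1.48 V; the balanced reaction transfers n = 2 electrons.
Q = ([Br⁻(aq)]^2·[Cr³⁺(aq)]^2) / [Cr²⁺(aq)]^2 = 0.0102, so log Q = −1.993 and E = +1.48 − (0.0592/2)(−1.993) = +1.5390 V.
Then ΔG = −nFE = −2 × 96485 × +1.5390 J/mol = −297 kJ/mol.

−297 kJ/mol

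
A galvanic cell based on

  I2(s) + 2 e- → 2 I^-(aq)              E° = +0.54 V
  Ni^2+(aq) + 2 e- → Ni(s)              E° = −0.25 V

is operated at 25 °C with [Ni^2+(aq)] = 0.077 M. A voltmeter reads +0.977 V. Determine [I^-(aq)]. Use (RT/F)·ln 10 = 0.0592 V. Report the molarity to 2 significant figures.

The I₂/I⁻ couple has the larger reduction potential, so it is the cathode: E°cell = +0.54 − (−0.25) = +0.79 V and n = 2.
Rearranging E = E° − (0.0592/n)·log Q gives log Q = 2(+0.79 − (+0.977))/0.0592 = −6.318.
Balancing electrons gives I2(s) + Ni(s) → 2 I^-(aq) + Ni^2+(aq); thus Q = [I^-(aq)]^2·[Ni^2+(aq)].
Solving for the unknown gives log [I^-(aq)] = −2.602, so [I^-(aq)] ≈ 0.0025 M.

0.0025 M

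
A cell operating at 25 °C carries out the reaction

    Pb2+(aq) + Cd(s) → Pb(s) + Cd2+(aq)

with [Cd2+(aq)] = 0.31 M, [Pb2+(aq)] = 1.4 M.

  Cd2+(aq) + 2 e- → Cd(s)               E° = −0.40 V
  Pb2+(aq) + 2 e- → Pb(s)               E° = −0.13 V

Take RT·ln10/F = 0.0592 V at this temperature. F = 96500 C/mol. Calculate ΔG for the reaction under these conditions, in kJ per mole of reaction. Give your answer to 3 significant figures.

−55.9 kJ/mol

With Pb²⁺/Pb reduced at the cathode, E°cell = −0.13 − (−0.40) = +0.27 V and n = 2.
Q = [Cd2+(aq)] / [Pb2+(aq)] = 0.221, so log Q = −0.655 and E = +0.27 − (0.0592/2)(−0.655) = +0.2894 V.
Finally ΔG = −nFE = −(2)(96500 C/mol)(+0.2894 V) = −55.9 kJ/mol.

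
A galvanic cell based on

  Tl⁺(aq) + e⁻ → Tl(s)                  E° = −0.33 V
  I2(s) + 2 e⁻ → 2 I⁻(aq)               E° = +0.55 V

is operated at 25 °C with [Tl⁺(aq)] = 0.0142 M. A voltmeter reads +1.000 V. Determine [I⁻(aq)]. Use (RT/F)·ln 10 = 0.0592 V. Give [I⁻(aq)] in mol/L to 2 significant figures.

0.66 M

The I₂/I⁻ couple has the larger reduction potential, so it is the cathode: E°cell = +0.55 − (−0.33) = +0.88 V and n = 2.
From the Nernst equation, log Q = n(E° − E)/0.0592 = 2·(+0.88 − (+1.000))/0.0592 = −4.054.
The balanced reaction is I2(s) + 2 Tl(s) → 2 I⁻(aq) + 2 Tl⁺(aq), so Q = [I⁻(aq)]^2·[Tl⁺(aq)]^2.
Isolating [I⁻(aq)] in Q = 10^{−4.054} yields log [I⁻(aq)] = −0.179, i.e. 0.66 M.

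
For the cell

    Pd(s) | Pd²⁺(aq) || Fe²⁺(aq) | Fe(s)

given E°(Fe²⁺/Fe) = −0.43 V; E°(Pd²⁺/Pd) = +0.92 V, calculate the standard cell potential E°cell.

By convention the left-hand electrode in cell notation is the anode (oxidation) and the right-hand electrode is the cathode (reduction).
E°cell = E°(right) − E°(left) = −0.43 − (+0.92) = −1.35 V.
The negative sign shows that, as written, the cell would require an external voltage to drive the reaction.

−1.35 V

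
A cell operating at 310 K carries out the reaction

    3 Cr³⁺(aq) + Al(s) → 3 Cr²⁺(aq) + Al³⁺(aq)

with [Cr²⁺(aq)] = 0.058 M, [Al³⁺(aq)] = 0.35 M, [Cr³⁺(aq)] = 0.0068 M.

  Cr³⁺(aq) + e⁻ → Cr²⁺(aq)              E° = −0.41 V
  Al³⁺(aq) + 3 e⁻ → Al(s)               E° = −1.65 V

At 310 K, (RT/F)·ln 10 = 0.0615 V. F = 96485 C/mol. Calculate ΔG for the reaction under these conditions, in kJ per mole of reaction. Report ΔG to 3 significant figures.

The standard cell potential is −0.41 − (−1.65) = +1.24 V, with n = 3 electrons in the balanced equation.
Here Q = ([Cr²⁺(aq)]^3·[Al³⁺(aq)]) / [Cr³⁺(aq)]^3 = 217 (log Q = 2.337), giving E = +1.24 − (0.0615/3)·(2.337) = +1.1921 V.
Then ΔG = −nFE = −3 × 96485 × +1.1921 J/mol = −345 kJ/mol.

−345 kJ/mol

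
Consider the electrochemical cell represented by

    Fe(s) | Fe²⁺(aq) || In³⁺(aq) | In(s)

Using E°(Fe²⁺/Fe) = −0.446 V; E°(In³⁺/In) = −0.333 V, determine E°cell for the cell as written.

By convention the left-hand electrode in cell notation is the anode (oxidation) and the right-hand electrode is the cathode (reduction).
E°cell = E°(right) − E°(left) = −0.333 − (−0.446) = +0.113 V.

+0.113 V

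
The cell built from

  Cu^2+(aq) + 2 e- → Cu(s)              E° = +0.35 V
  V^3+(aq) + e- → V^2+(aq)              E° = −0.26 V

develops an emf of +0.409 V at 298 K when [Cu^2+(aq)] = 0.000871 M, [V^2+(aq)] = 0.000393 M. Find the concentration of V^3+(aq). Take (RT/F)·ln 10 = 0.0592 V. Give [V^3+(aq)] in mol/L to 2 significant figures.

0.029 M

With Cu²⁺/Cu at the cathode and V³⁺/V²⁺ at the anode, E°cell = +0.35 − (−0.26) = +0.61 V (n = 2).
Rearranging E = E° − (0.0592/n)·log Q gives log Q = 2(+0.61 − (+0.409))/0.0592 = 6.791.
For Cu^2+(aq) + 2 V^2+(aq) → Cu(s) + 2 V^3+(aq), the reaction quotient is Q = [V^3+(aq)]^2 / ([Cu^2+(aq)]·[V^2+(aq)]^2).
Substituting the known concentrations and solving, log [V^3+(aq)] = −1.540 and [V^3+(aq)] = 0.029 M.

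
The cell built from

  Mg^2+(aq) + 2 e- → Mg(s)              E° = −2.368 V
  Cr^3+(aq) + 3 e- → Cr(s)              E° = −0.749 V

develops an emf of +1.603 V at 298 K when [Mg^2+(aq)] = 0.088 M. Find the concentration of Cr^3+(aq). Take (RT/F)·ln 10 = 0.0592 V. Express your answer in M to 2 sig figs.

0.0040 M

Cr³⁺/Cr is the cathode (higher E°); E°cell = −0.749 − (−2.368) = +1.619 V with n = 6.
From the Nernst equation, log Q = n(E° − E)/0.0592 = 6·(+1.619 − (+1.603))/0.0592 = 1.622.
The balanced reaction is 2 Cr^3+(aq) + 3 Mg(s) → 2 Cr(s) + 3 Mg^2+(aq), so Q = [Mg^2+(aq)]^3 / [Cr^3+(aq)]^2.
Substituting the known concentrations and solving, log [Cr^3+(aq)] = −2.394 and [Cr^3+(aq)] = 0.0040 M.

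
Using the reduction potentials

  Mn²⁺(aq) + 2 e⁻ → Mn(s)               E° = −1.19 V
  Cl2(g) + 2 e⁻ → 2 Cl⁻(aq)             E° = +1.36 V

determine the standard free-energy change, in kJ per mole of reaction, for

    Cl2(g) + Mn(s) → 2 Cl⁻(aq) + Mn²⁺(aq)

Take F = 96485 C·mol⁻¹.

In the reaction as written Cl2(g) is reduced, so the Cl₂/Cl⁻ couple is the cathode and Mn²⁺/Mn is the anode.
E°cell = +1.36 − (−1.19) = +2.55 V; balancing electrons gives n = 2.
ΔG° = −nFE°cell = −(2)(96485)(+2.55) J/mol = −492 kJ/mol.

−492 kJ/mol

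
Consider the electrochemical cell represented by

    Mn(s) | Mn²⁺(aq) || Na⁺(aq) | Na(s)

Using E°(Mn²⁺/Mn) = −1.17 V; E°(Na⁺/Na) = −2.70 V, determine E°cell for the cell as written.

By convention the left-hand electrode in cell notation is the anode (oxidation) and the right-hand electrode is the cathode (reduction).
E°cell = E°(right) − E°(left) = −2.70 − (−1.17) = −1.53 V.
The negative sign shows that, as written, the cell would require an external voltage to drive the reaction.

−1.53 V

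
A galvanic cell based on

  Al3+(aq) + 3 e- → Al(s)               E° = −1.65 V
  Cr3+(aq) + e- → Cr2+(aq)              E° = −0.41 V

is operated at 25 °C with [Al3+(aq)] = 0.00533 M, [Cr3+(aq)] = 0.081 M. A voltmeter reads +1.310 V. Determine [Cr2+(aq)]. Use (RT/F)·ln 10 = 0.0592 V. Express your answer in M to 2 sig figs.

With Cr³⁺/Cr²⁺ at the cathode and Al³⁺/Al at the anode, E°cell = −0.41 − (−1.65) = +1.24 V (n = 3).
Since E = E° − (0.0592/n)·log Q, log Q = n(E° − E)/0.0592 = −3.547.
The balanced reaction is 3 Cr3+(aq) + Al(s) → 3 Cr2+(aq) + Al3+(aq), so Q = ([Cr2+(aq)]^3·[Al3+(aq)]) / [Cr3+(aq)]^3.
Isolating [Cr2+(aq)] in Q = 10^{−3.547} yields log [Cr2+(aq)] = −1.516, i.e. 0.030 M.

0.030 M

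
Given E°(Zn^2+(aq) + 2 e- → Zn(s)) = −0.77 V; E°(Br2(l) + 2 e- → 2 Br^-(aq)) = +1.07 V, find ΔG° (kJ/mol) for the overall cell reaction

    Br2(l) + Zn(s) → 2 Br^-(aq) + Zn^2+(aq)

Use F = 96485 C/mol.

−355 kJ/mol

In the reaction as written Br2(l) is reduced, so the Br₂/Br⁻ couple is the cathode and Zn²⁺/Zn is the anode.
E°cell = +1.07 − (−0.77) = +1.84 V; balancing electrons gives n = 2.
ΔG° = −nFE°cell = −(2)(96485)(+1.84) J/mol = −355 kJ/mol.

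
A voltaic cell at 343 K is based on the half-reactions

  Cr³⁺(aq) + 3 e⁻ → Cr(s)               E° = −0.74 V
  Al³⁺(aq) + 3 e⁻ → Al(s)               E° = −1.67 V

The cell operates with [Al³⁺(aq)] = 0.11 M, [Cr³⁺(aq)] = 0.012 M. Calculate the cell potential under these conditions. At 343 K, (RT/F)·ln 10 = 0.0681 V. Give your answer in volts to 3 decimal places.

Since E°(Cr³⁺/Cr) > E°(Al³⁺/Al), Cr³⁺/Cr serves as the cathode.
The standard potential is −0.74 − (−1.67) = +0.93 V and the balanced reaction transfers n = 3 electrons.
The balanced reaction is Cr³⁺(aq) + Al(s) → Cr(s) + Al³⁺(aq), so Q = [Al³⁺(aq)] / [Cr³⁺(aq)] = 9.17 and log Q = 0.962.
Applying E = E° − (RT ln10/nF)·log Q gives +0.93 − (0.0681/3)(0.962) = +0.908 V.

+0.908 V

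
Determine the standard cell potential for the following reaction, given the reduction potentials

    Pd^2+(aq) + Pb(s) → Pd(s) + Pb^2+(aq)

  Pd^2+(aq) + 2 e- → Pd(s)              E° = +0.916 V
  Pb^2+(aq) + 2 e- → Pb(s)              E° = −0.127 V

In the reaction as written, Pd^2+(aq) is reduced (cathode) and Pb^2+(aq) is produced by oxidation at the anode.
E°cell = E°(cathode) − E°(anode) = +0.916 − (−0.127) = +1.043 V.

+1.043 V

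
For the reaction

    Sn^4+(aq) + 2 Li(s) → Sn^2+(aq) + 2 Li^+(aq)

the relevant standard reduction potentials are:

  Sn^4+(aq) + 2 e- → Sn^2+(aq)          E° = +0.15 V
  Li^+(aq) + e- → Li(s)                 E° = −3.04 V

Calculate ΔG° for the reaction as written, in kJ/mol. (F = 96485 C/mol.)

In the reaction as written Sn^4+(aq) is reduced, so the Sn⁴⁺/Sn²⁺ couple is the cathode and Li⁺/Li is the anode.
E°cell = +0.15 − (−3.04) = +3.19 V; balancing electrons gives n = 2.
ΔG° = −nFE°cell = −(2)(96485)(+3.19) J/mol = −616 kJ/mol.

−616 kJ/mol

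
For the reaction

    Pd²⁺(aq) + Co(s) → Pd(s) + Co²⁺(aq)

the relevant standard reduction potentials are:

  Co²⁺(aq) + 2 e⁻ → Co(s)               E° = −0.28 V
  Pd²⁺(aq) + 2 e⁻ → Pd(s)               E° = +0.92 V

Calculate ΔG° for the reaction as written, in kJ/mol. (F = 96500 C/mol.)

In the reaction as written Pd²⁺(aq) is reduced, so the Pd²⁺/Pd couple is the cathode and Co²⁺/Co is the anode.
E°cell = +0.92 − (−0.28) = +1.20 V; balancing electrons gives n = 2.
ΔG° = −nFE°cell = −(2)(96500)(+1.20) J/mol = −232 kJ/mol.

−232 kJ/mol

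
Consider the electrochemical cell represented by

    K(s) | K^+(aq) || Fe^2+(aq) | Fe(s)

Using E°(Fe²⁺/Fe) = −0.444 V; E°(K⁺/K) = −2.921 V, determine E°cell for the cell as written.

+2.477 V

By convention the left-hand electrode in cell notation is the anode (oxidation) and the right-hand electrode is the cathode (reduction).
E°cell = E°(right) − E°(left) = −0.444 − (−2.921) = +2.477 V.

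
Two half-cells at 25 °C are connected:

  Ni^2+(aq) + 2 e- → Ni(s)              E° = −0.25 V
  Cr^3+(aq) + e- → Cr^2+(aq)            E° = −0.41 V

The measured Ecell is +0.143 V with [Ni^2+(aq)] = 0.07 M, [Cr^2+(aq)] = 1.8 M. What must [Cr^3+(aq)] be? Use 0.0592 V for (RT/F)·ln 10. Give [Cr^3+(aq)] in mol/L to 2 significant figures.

With Ni²⁺/Ni at the cathode and Cr³⁺/Cr²⁺ at the anode, E°cell = −0.25 − (−0.41) = +0.16 V (n = 2).
From the Nernst equation, log Q = n(E° − E)/0.0592 = 2·(+0.16 − (+0.143))/0.0592 = 0.574.
For Ni^2+(aq) + 2 Cr^2+(aq) → Ni(s) + 2 Cr^3+(aq), the reaction quotient is Q = [Cr^3+(aq)]^2 / ([Ni^2+(aq)]·[Cr^2+(aq)]^2).
Isolating [Cr^3+(aq)] in Q = 10^{0.574} yields log [Cr^3+(aq)] = −0.035, i.e. 0.92 M.

0.92 M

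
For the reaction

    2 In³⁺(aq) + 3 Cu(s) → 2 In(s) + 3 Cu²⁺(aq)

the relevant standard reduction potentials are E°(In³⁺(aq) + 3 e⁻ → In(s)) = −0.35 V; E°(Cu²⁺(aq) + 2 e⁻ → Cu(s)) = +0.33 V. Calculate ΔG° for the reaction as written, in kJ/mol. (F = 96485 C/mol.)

In the reaction as written In³⁺(aq) is reduced, so the In³⁺/In couple is the cathode and Cu²⁺/Cu is the anode.
E°cell = −0.35 − (+0.33) = −0.68 V; balancing electrons gives n = 6.
ΔG° = −nFE°cell = −(6)(96485)(−0.68) J/mol = +394 kJ/mol.

+394 kJ/mol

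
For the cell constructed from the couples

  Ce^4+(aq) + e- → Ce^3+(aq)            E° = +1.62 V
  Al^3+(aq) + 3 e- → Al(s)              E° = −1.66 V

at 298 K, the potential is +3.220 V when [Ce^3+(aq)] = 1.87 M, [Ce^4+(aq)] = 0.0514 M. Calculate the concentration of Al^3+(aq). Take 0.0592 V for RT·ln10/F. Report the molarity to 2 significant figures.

0.023 M

Ce⁴⁺/Ce³⁺ is the cathode (higher E°); E°cell = +1.62 − (−1.66) = +3.28 V with n = 3.
Since E = E° − (0.0592/n)·log Q, log Q = n(E° − E)/0.0592 = 3.041.
The balanced reaction is 3 Ce^4+(aq) + Al(s) → 3 Ce^3+(aq) + Al^3+(aq), so Q = ([Ce^3+(aq)]^3·[Al^3+(aq)]) / [Ce^4+(aq)]^3.
Isolating [Al^3+(aq)] in Q = 10^{3.041} yields log [Al^3+(aq)] = −1.642, i.e. 0.023 M.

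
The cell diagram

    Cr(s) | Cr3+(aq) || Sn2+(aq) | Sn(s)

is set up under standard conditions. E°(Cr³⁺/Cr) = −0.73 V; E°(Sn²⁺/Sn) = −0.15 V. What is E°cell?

+0.58 V

By convention the left-hand electrode in cell notation is the anode (oxidation) and the right-hand electrode is the cathode (reduction).
E°cell = E°(right) − E°(left) = −0.15 − (−0.73) = +0.58 V.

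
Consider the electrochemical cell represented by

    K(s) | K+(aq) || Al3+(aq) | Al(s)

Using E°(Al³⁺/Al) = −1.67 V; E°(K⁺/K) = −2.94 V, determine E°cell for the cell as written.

By convention the left-hand electrode in cell notation is the anode (oxidation) and the right-hand electrode is the cathode (reduction).
E°cell = E°(right) − E°(left) = −1.67 − (−2.94) = +1.27 V.

+1.27 V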